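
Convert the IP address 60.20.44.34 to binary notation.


60 = 00111100
20 = 00010100
44 = 00101100
34 = 00100010
Binary: 00111100.00010100.00101100.00100010


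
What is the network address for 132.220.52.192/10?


IP:   10000100.11011100.00110100.11000000
Mask: 11111111.11000000.00000000.00000000
AND operation:
Net:  10000100.11000000.00000000.00000000
Network: 132.192.0.0/10


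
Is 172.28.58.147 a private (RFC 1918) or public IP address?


RFC 1918 private ranges:
  10.0.0.0/8 (10.0.0.0 - 10.255.255.255)
  172.16.0.0/12 (172.16.0.0 - 172.31.255.255)
  192.168.0.0/16 (192.168.0.0 - 192.168.255.255)
Private (in 172.16.0.0/12)


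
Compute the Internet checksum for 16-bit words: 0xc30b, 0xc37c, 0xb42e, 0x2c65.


Sum all words (with carry folding):
+ 0xc30b = 0xc30b
+ 0xc37c = 0x8688
+ 0xb42e = 0x3ab7
+ 0x2c65 = 0x671c
One's complement: ~0x671c
Checksum = 0x98e3


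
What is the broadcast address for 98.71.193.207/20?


Network: 98.71.192.0/20
Host bits = 12
Set all host bits to 1:
Broadcast: 98.71.207.255


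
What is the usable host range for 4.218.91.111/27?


Network: 4.218.91.96
Broadcast: 4.218.91.127
First usable = network + 1
Last usable = broadcast - 1
Range: 4.218.91.97 to 4.218.91.126


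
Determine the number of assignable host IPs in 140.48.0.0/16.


Host bits = 32 - 16 = 16
Total addresses = 2^16 = 65536
Usable = total - 2 (network and broadcast)
Usable hosts: 65534


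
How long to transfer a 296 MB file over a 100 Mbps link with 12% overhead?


Effective throughput = 100 * (1 - 12/100) = 88 Mbps
File size in Mb = 296 * 8 = 2368 Mb
Time = 2368 / 88
Time = 26.9091 seconds


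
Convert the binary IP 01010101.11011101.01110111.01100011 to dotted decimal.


01010101 = 85
11011101 = 221
01110111 = 119
01100011 = 99
IP: 85.221.119.99


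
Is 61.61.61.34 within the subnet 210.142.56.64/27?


Subnet network: 210.142.56.64
Test IP AND mask: 61.61.61.32
No, 61.61.61.34 is not in 210.142.56.64/27


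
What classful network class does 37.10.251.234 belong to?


First octet: 37
Binary: 00100101
0xxxxxxx -> Class A (1-126)
Class A, default mask 255.0.0.0 (/8)


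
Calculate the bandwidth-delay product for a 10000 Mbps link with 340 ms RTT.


BDP = bandwidth * RTT
= 10000 Mbps * 340 ms
= 10000 * 1e6 * 340 / 1000 bits
= 3400000000 bits
= 425000000 bytes
= 415039.0625 KB
BDP = 3400000000 bits (425000000 bytes)


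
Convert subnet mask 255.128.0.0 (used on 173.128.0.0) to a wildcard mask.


Subnet mask: 255.128.0.0
Wildcard = 255.255.255.255 - subnet mask
255 - 255 = 0
255 - 128 = 127
255 - 0 = 255
255 - 0 = 255
Wildcard: 0.127.255.255


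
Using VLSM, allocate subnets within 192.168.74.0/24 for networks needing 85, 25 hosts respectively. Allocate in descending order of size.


85 hosts -> /25 (126 usable): 192.168.74.0/25
25 hosts -> /27 (30 usable): 192.168.74.128/27
Allocation: 192.168.74.0/25 (85 hosts, 126 usable); 192.168.74.128/27 (25 hosts, 30 usable)


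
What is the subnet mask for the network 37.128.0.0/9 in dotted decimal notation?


/9 means 9 network bits, 23 host bits
Binary: 11111111100000000000000000000000
Mask: 255.128.0.0


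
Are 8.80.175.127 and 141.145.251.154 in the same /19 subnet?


Mask: 255.255.224.0
8.80.175.127 AND mask = 8.80.160.0
141.145.251.154 AND mask = 141.145.224.0
No, different subnets (8.80.160.0 vs 141.145.224.0)


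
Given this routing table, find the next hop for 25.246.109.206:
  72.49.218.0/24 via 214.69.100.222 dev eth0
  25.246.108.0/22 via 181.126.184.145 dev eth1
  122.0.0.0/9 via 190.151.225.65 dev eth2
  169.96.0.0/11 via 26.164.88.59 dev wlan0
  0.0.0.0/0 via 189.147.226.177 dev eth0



Longest prefix match for 25.246.109.206:
  /24 72.49.218.0: no
  /22 25.246.108.0: MATCH
  /9 122.0.0.0: no
  /11 169.96.0.0: no
  /0 0.0.0.0: MATCH
Selected: next-hop 181.126.184.145 via eth1 (matched /22)


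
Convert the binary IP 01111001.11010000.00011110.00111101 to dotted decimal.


01111001 = 121
11010000 = 208
00011110 = 30
00111101 = 61
IP: 121.208.30.61


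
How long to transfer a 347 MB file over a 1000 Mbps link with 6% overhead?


Effective throughput = 1000 * (1 - 6/100) = 940 Mbps
File size in Mb = 347 * 8 = 2776 Mb
Time = 2776 / 940
Time = 2.9532 seconds


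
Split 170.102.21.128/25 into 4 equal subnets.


New prefix = 25 + 2 = 27
Each subnet has 32 addresses
  170.102.21.128/27
  170.102.21.160/27
  170.102.21.192/27
  170.102.21.224/27
Subnets: 170.102.21.128/27, 170.102.21.160/27, 170.102.21.192/27, 170.102.21.224/27


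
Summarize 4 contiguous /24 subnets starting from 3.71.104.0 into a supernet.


Original prefix: /24
Number of subnets: 4 = 2^2
New prefix = 24 - 2 = 22
Supernet: 3.71.104.0/22


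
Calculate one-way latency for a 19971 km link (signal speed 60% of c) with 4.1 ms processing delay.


Speed = 0.6 * 3e5 km/s = 180000 km/s
Propagation delay = 19971 / 180000 = 0.1109 s = 110.95 ms
Processing delay = 4.1 ms
Total one-way latency = 115.05 ms


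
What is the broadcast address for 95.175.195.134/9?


Network: 95.128.0.0/9
Host bits = 23
Set all host bits to 1:
Broadcast: 95.255.255.255


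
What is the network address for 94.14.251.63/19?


IP:   01011110.00001110.11111011.00111111
Mask: 11111111.11111111.11100000.00000000
AND operation:
Net:  01011110.00001110.11100000.00000000
Network: 94.14.224.0/19


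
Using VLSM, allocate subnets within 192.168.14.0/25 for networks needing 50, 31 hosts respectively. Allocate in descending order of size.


50 hosts -> /26 (62 usable): 192.168.14.0/26
31 hosts -> /26 (62 usable): 192.168.14.64/26
Allocation: 192.168.14.0/26 (50 hosts, 62 usable); 192.168.14.64/26 (31 hosts, 62 usable)


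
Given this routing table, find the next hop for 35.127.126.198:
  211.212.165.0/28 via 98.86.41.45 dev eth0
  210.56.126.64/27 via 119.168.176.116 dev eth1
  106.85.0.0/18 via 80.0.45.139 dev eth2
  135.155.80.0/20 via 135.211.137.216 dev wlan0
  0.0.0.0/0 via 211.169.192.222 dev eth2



Longest prefix match for 35.127.126.198:
  /28 211.212.165.0: no
  /27 210.56.126.64: no
  /18 106.85.0.0: no
  /20 135.155.80.0: no
  /0 0.0.0.0: MATCH
Selected: next-hop 211.169.192.222 via eth2 (matched /0)


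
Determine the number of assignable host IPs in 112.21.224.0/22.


Host bits = 32 - 22 = 10
Total addresses = 2^10 = 1024
Usable = total - 2 (network and broadcast)
Usable hosts: 1022


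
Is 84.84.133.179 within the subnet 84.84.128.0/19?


Subnet network: 84.84.128.0
Test IP AND mask: 84.84.128.0
Yes, 84.84.133.179 is in 84.84.128.0/19


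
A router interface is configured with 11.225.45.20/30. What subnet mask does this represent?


/30 means 30 network bits, 2 host bits
Binary: 11111111111111111111111111111100
Mask: 255.255.255.252


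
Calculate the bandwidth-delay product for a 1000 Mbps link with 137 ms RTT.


BDP = bandwidth * RTT
= 1000 Mbps * 137 ms
= 1000 * 1e6 * 137 / 1000 bits
= 137000000 bits
= 17125000 bytes
= 16723.6328 KB
BDP = 137000000 bits (17125000 bytes)


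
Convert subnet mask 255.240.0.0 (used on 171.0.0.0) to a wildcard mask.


Subnet mask: 255.240.0.0
Wildcard = 255.255.255.255 - subnet mask
255 - 255 = 0
255 - 240 = 15
255 - 0 = 255
255 - 0 = 255
Wildcard: 0.15.255.255


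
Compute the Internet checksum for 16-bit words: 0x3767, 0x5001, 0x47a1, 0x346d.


Sum all words (with carry folding):
+ 0x3767 = 0x3767
+ 0x5001 = 0x8768
+ 0x47a1 = 0xcf09
+ 0x346d = 0x0377
One's complement: ~0x0377
Checksum = 0xfc88


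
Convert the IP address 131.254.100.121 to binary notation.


131 = 10000011
254 = 11111110
100 = 01100100
121 = 01111001
Binary: 10000011.11111110.01100100.01111001


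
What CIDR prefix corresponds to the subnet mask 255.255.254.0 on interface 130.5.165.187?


Binary: 11111111.11111111.11111110.00000000
Count leading 1s
Prefix: /23


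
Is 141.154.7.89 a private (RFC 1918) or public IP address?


RFC 1918 private ranges:
  10.0.0.0/8 (10.0.0.0 - 10.255.255.255)
  172.16.0.0/12 (172.16.0.0 - 172.31.255.255)
  192.168.0.0/16 (192.168.0.0 - 192.168.255.255)
Public (not in any RFC 1918 range)


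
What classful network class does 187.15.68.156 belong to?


First octet: 187
Binary: 10111011
10xxxxxx -> Class B (128-191)
Class B, default mask 255.255.0.0 (/16)


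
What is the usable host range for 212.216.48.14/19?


Network: 212.216.32.0
Broadcast: 212.216.63.255
First usable = network + 1
Last usable = broadcast - 1
Range: 212.216.32.1 to 212.216.63.254


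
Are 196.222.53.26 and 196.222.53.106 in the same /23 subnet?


Mask: 255.255.254.0
196.222.53.26 AND mask = 196.222.52.0
196.222.53.106 AND mask = 196.222.52.0
Yes, same subnet (196.222.52.0)


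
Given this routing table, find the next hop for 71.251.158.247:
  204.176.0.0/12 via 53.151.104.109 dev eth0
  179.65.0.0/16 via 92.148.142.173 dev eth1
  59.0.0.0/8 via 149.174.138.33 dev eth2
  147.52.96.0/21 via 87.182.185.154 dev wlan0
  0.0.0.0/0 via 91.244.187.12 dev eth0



Longest prefix match for 71.251.158.247:
  /12 204.176.0.0: no
  /16 179.65.0.0: no
  /8 59.0.0.0: no
  /21 147.52.96.0: no
  /0 0.0.0.0: MATCH
Selected: next-hop 91.244.187.12 via eth0 (matched /0)


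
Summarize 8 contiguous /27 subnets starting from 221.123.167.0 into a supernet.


Original prefix: /27
Number of subnets: 8 = 2^3
New prefix = 27 - 3 = 24
Supernet: 221.123.167.0/24


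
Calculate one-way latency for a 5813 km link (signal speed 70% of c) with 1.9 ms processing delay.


Speed = 0.7 * 3e5 km/s = 210000 km/s
Propagation delay = 5813 / 210000 = 0.0277 s = 27.681 ms
Processing delay = 1.9 ms
Total one-way latency = 29.581 ms


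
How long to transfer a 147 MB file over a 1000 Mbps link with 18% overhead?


Effective throughput = 1000 * (1 - 18/100) = 820.0 Mbps
File size in Mb = 147 * 8 = 1176 Mb
Time = 1176 / 820.0
Time = 1.4341 seconds


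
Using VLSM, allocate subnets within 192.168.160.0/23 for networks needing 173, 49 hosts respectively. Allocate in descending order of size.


173 hosts -> /24 (254 usable): 192.168.160.0/24
49 hosts -> /26 (62 usable): 192.168.161.0/26
Allocation: 192.168.160.0/24 (173 hosts, 254 usable); 192.168.161.0/26 (49 hosts, 62 usable)


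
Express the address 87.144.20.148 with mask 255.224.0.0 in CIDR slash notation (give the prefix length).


Binary: 11111111.11100000.00000000.00000000
Count leading 1s
Prefix: /11


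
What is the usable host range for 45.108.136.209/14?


Network: 45.108.0.0
Broadcast: 45.111.255.255
First usable = network + 1
Last usable = broadcast - 1
Range: 45.108.0.1 to 45.111.255.254


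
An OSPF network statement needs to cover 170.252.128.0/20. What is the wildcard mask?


Subnet mask: 255.255.240.0
Wildcard = 255.255.255.255 - subnet mask
255 - 255 = 0
255 - 255 = 0
255 - 240 = 15
255 - 0 = 255
Wildcard: 0.0.15.255


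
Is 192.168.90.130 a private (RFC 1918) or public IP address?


RFC 1918 private ranges:
  10.0.0.0/8 (10.0.0.0 - 10.255.255.255)
  172.16.0.0/12 (172.16.0.0 - 172.31.255.255)
  192.168.0.0/16 (192.168.0.0 - 192.168.255.255)
Private (in 192.168.0.0/16)


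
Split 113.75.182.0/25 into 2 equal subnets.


New prefix = 25 + 1 = 26
Each subnet has 64 addresses
  113.75.182.0/26
  113.75.182.64/26
Subnets: 113.75.182.0/26, 113.75.182.64/26


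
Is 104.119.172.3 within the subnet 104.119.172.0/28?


Subnet network: 104.119.172.0
Test IP AND mask: 104.119.172.0
Yes, 104.119.172.3 is in 104.119.172.0/28


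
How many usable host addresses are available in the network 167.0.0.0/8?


Host bits = 32 - 8 = 24
Total addresses = 2^24 = 16777216
Usable = total - 2 (network and broadcast)
Usable hosts: 16777214


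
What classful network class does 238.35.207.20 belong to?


First octet: 238
Binary: 11101110
1110xxxx -> Class D (224-239)
Class D (multicast), default mask N/A


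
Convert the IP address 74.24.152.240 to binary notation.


74 = 01001010
24 = 00011000
152 = 10011000
240 = 11110000
Binary: 01001010.00011000.10011000.11110000


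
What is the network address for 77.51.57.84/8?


IP:   01001101.00110011.00111001.01010100
Mask: 11111111.00000000.00000000.00000000
AND operation:
Net:  01001101.00000000.00000000.00000000
Network: 77.0.0.0/8


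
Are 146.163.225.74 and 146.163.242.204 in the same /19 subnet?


Mask: 255.255.224.0
146.163.225.74 AND mask = 146.163.224.0
146.163.242.204 AND mask = 146.163.224.0
Yes, same subnet (146.163.224.0)


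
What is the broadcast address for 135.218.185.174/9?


Network: 135.128.0.0/9
Host bits = 23
Set all host bits to 1:
Broadcast: 135.255.255.255


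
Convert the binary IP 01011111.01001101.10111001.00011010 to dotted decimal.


01011111 = 95
01001101 = 77
10111001 = 185
00011010 = 26
IP: 95.77.185.26


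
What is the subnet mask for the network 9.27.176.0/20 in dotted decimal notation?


/20 means 20 network bits, 12 host bits
Binary: 11111111111111111111000000000000
Mask: 255.255.240.0


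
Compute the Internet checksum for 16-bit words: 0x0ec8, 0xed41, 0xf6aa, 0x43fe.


Sum all words (with carry folding):
+ 0x0ec8 = 0x0ec8
+ 0xed41 = 0xfc09
+ 0xf6aa = 0xf2b4
+ 0x43fe = 0x36b3
One's complement: ~0x36b3
Checksum = 0xc94c


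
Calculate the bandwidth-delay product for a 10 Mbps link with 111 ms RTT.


BDP = bandwidth * RTT
= 10 Mbps * 111 ms
= 10 * 1e6 * 111 / 1000 bits
= 1110000 bits
= 138750 bytes
= 135.498 KB
BDP = 1110000 bits (138750 bytes)


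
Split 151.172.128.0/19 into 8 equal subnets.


New prefix = 19 + 3 = 22
Each subnet has 1024 addresses
  151.172.128.0/22
  151.172.132.0/22
  151.172.136.0/22
  151.172.140.0/22
  151.172.144.0/22
  151.172.148.0/22
  151.172.152.0/22
  151.172.156.0/22
Subnets: 151.172.128.0/22, 151.172.132.0/22, 151.172.136.0/22, 151.172.140.0/22, 151.172.144.0/22, 151.172.148.0/22, 151.172.152.0/22, 151.172.156.0/22


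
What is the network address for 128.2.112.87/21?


IP:   10000000.00000010.01110000.01010111
Mask: 11111111.11111111.11111000.00000000
AND operation:
Net:  10000000.00000010.01110000.00000000
Network: 128.2.112.0/21


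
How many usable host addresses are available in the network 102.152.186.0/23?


Host bits = 32 - 23 = 9
Total addresses = 2^9 = 512
Usable = total - 2 (network and broadcast)
Usable hosts: 510


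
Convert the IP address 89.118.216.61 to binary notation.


89 = 01011001
118 = 01110110
216 = 11011000
61 = 00111101
Binary: 01011001.01110110.11011000.00111101


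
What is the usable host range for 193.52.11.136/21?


Network: 193.52.8.0
Broadcast: 193.52.15.255
First usable = network + 1
Last usable = broadcast - 1
Range: 193.52.8.1 to 193.52.15.254


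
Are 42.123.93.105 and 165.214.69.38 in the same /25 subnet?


Mask: 255.255.255.128
42.123.93.105 AND mask = 42.123.93.0
165.214.69.38 AND mask = 165.214.69.0
No, different subnets (42.123.93.0 vs 165.214.69.0)


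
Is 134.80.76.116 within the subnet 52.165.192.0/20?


Subnet network: 52.165.192.0
Test IP AND mask: 134.80.64.0
No, 134.80.76.116 is not in 52.165.192.0/20


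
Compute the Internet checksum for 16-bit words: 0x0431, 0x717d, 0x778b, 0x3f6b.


Sum all words (with carry folding):
+ 0x0431 = 0x0431
+ 0x717d = 0x75ae
+ 0x778b = 0xed39
+ 0x3f6b = 0x2ca5
One's complement: ~0x2ca5
Checksum = 0xd35a


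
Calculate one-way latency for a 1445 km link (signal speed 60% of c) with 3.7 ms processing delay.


Speed = 0.6 * 3e5 km/s = 180000 km/s
Propagation delay = 1445 / 180000 = 0.008 s = 8.0278 ms
Processing delay = 3.7 ms
Total one-way latency = 11.7278 ms


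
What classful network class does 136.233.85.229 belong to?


First octet: 136
Binary: 10001000
10xxxxxx -> Class B (128-191)
Class B, default mask 255.255.0.0 (/16)


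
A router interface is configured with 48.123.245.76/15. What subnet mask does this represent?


/15 means 15 network bits, 17 host bits
Binary: 11111111111111100000000000000000
Mask: 255.254.0.0


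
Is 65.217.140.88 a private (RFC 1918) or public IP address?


RFC 1918 private ranges:
  10.0.0.0/8 (10.0.0.0 - 10.255.255.255)
  172.16.0.0/12 (172.16.0.0 - 172.31.255.255)
  192.168.0.0/16 (192.168.0.0 - 192.168.255.255)
Public (not in any RFC 1918 range)


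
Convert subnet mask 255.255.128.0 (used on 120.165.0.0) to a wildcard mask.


Subnet mask: 255.255.128.0
Wildcard = 255.255.255.255 - subnet mask
255 - 255 = 0
255 - 255 = 0
255 - 128 = 127
255 - 0 = 255
Wildcard: 0.0.127.255


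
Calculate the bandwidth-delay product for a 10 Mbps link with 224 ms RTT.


BDP = bandwidth * RTT
= 10 Mbps * 224 ms
= 10 * 1e6 * 224 / 1000 bits
= 2240000 bits
= 280000 bytes
= 273.4375 KB
BDP = 2240000 bits (280000 bytes)


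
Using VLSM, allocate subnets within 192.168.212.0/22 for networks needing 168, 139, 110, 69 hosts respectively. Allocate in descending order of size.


168 hosts -> /24 (254 usable): 192.168.212.0/24
139 hosts -> /24 (254 usable): 192.168.213.0/24
110 hosts -> /25 (126 usable): 192.168.214.0/25
69 hosts -> /25 (126 usable): 192.168.214.128/25
Allocation: 192.168.212.0/24 (168 hosts, 254 usable); 192.168.213.0/24 (139 hosts, 254 usable); 192.168.214.0/25 (110 hosts, 126 usable); 192.168.214.128/25 (69 hosts, 126 usable)


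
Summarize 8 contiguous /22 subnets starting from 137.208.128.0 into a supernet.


Original prefix: /22
Number of subnets: 8 = 2^3
New prefix = 22 - 3 = 19
Supernet: 137.208.128.0/19


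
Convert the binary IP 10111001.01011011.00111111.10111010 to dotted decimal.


10111001 = 185
01011011 = 91
00111111 = 63
10111010 = 186
IP: 185.91.63.186


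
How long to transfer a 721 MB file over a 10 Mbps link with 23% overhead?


Effective throughput = 10 * (1 - 23/100) = 7.7 Mbps
File size in Mb = 721 * 8 = 5768 Mb
Time = 5768 / 7.7
Time = 749.0909 seconds


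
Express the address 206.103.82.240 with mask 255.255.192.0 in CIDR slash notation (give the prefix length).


Binary: 11111111.11111111.11000000.00000000
Count leading 1s
Prefix: /18


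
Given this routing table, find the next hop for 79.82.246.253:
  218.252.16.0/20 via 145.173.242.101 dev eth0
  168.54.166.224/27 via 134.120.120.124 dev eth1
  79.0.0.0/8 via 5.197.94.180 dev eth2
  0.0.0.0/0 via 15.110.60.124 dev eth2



Longest prefix match for 79.82.246.253:
  /20 218.252.16.0: no
  /27 168.54.166.224: no
  /8 79.0.0.0: MATCH
  /0 0.0.0.0: MATCH
Selected: next-hop 5.197.94.180 via eth2 (matched /8)


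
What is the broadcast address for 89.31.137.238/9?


Network: 89.0.0.0/9
Host bits = 23
Set all host bits to 1:
Broadcast: 89.127.255.255


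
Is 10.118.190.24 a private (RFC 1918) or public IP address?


RFC 1918 private ranges:
  10.0.0.0/8 (10.0.0.0 - 10.255.255.255)
  172.16.0.0/12 (172.16.0.0 - 172.31.255.255)
  192.168.0.0/16 (192.168.0.0 - 192.168.255.255)
Private (in 10.0.0.0/8)


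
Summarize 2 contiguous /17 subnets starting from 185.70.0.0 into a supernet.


Original prefix: /17
Number of subnets: 2 = 2^1
New prefix = 17 - 1 = 16
Supernet: 185.70.0.0/16


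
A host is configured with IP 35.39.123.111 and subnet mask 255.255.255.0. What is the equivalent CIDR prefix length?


Binary: 11111111.11111111.11111111.00000000
Count leading 1s
Prefix: /24


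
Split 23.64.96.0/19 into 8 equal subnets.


New prefix = 19 + 3 = 22
Each subnet has 1024 addresses
  23.64.96.0/22
  23.64.100.0/22
  23.64.104.0/22
  23.64.108.0/22
  23.64.112.0/22
  23.64.116.0/22
  23.64.120.0/22
  23.64.124.0/22
Subnets: 23.64.96.0/22, 23.64.100.0/22, 23.64.104.0/22, 23.64.108.0/22, 23.64.112.0/22, 23.64.116.0/22, 23.64.120.0/22, 23.64.124.0/22


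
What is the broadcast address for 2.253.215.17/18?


Network: 2.253.192.0/18
Host bits = 14
Set all host bits to 1:
Broadcast: 2.253.255.255


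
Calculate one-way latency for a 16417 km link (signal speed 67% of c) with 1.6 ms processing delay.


Speed = 0.67 * 3e5 km/s = 201000 km/s
Propagation delay = 16417 / 201000 = 0.0817 s = 81.6766 ms
Processing delay = 1.6 ms
Total one-way latency = 83.2766 ms


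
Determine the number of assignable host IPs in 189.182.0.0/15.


Host bits = 32 - 15 = 17
Total addresses = 2^17 = 131072
Usable = total - 2 (network and broadcast)
Usable hosts: 131070


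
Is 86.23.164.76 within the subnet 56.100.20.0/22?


Subnet network: 56.100.20.0
Test IP AND mask: 86.23.164.0
No, 86.23.164.76 is not in 56.100.20.0/22


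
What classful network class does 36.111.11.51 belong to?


First octet: 36
Binary: 00100100
0xxxxxxx -> Class A (1-126)
Class A, default mask 255.0.0.0 (/8)


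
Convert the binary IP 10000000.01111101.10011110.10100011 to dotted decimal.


10000000 = 128
01111101 = 125
10011110 = 158
10100011 = 163
IP: 128.125.158.163


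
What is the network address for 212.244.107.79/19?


IP:   11010100.11110100.01101011.01001111
Mask: 11111111.11111111.11100000.00000000
AND operation:
Net:  11010100.11110100.01100000.00000000
Network: 212.244.96.0/19


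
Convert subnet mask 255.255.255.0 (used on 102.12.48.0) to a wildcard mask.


Subnet mask: 255.255.255.0
Wildcard = 255.255.255.255 - subnet mask
255 - 255 = 0
255 - 255 = 0
255 - 255 = 0
255 - 0 = 255
Wildcard: 0.0.0.255


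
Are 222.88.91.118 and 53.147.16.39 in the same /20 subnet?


Mask: 255.255.240.0
222.88.91.118 AND mask = 222.88.80.0
53.147.16.39 AND mask = 53.147.16.0
No, different subnets (222.88.80.0 vs 53.147.16.0)


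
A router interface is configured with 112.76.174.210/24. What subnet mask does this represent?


/24 means 24 network bits, 8 host bits
Binary: 11111111111111111111111100000000
Mask: 255.255.255.0


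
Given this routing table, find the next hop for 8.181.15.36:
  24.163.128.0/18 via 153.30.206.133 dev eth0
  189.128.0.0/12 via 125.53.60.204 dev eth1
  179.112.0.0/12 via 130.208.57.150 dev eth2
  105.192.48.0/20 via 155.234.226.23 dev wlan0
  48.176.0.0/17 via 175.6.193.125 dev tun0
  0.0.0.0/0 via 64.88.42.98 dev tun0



Longest prefix match for 8.181.15.36:
  /18 24.163.128.0: no
  /12 189.128.0.0: no
  /12 179.112.0.0: no
  /20 105.192.48.0: no
  /17 48.176.0.0: no
  /0 0.0.0.0: MATCH
Selected: next-hop 64.88.42.98 via tun0 (matched /0)


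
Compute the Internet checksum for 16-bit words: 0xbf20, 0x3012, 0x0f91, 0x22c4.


Sum all words (with carry folding):
+ 0xbf20 = 0xbf20
+ 0x3012 = 0xef32
+ 0x0f91 = 0xfec3
+ 0x22c4 = 0x2188
One's complement: ~0x2188
Checksum = 0xde77


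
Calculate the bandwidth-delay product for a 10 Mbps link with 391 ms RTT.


BDP = bandwidth * RTT
= 10 Mbps * 391 ms
= 10 * 1e6 * 391 / 1000 bits
= 3910000 bits
= 488750 bytes
= 477.2949 KB
BDP = 3910000 bits (488750 bytes)


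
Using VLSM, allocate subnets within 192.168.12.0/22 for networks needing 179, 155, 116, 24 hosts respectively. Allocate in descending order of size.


179 hosts -> /24 (254 usable): 192.168.12.0/24
155 hosts -> /24 (254 usable): 192.168.13.0/24
116 hosts -> /25 (126 usable): 192.168.14.0/25
24 hosts -> /27 (30 usable): 192.168.14.128/27
Allocation: 192.168.12.0/24 (179 hosts, 254 usable); 192.168.13.0/24 (155 hosts, 254 usable); 192.168.14.0/25 (116 hosts, 126 usable); 192.168.14.128/27 (24 hosts, 30 usable)


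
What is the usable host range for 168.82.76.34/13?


Network: 168.80.0.0
Broadcast: 168.87.255.255
First usable = network + 1
Last usable = broadcast - 1
Range: 168.80.0.1 to 168.87.255.254


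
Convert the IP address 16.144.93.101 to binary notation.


16 = 00010000
144 = 10010000
93 = 01011101
101 = 01100101
Binary: 00010000.10010000.01011101.01100101


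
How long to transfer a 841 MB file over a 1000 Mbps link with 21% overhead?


Effective throughput = 1000 * (1 - 21/100) = 790 Mbps
File size in Mb = 841 * 8 = 6728 Mb
Time = 6728 / 790
Time = 8.5165 seconds


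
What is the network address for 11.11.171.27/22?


IP:   00001011.00001011.10101011.00011011
Mask: 11111111.11111111.11111100.00000000
AND operation:
Net:  00001011.00001011.10101000.00000000
Network: 11.11.168.0/22


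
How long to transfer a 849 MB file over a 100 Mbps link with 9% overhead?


Effective throughput = 100 * (1 - 9/100) = 91 Mbps
File size in Mb = 849 * 8 = 6792 Mb
Time = 6792 / 91
Time = 74.6374 seconds


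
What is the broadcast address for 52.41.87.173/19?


Network: 52.41.64.0/19
Host bits = 13
Set all host bits to 1:
Broadcast: 52.41.95.255


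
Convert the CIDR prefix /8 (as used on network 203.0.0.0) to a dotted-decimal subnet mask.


/8 means 8 network bits, 24 host bits
Binary: 11111111000000000000000000000000
Mask: 255.0.0.0


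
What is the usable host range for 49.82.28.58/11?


Network: 49.64.0.0
Broadcast: 49.95.255.255
First usable = network + 1
Last usable = broadcast - 1
Range: 49.64.0.1 to 49.95.255.254


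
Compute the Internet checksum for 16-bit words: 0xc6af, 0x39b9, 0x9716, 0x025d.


Sum all words (with carry folding):
+ 0xc6af = 0xc6af
+ 0x39b9 = 0x0069
+ 0x9716 = 0x977f
+ 0x025d = 0x99dc
One's complement: ~0x99dc
Checksum = 0x6623


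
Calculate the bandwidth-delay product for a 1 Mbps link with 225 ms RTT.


BDP = bandwidth * RTT
= 1 Mbps * 225 ms
= 1 * 1e6 * 225 / 1000 bits
= 225000 bits
= 28125 bytes
= 27.4658 KB
BDP = 225000 bits (28125 bytes)


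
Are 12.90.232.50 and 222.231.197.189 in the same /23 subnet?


Mask: 255.255.254.0
12.90.232.50 AND mask = 12.90.232.0
222.231.197.189 AND mask = 222.231.196.0
No, different subnets (12.90.232.0 vs 222.231.196.0)


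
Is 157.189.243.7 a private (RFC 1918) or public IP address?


RFC 1918 private ranges:
  10.0.0.0/8 (10.0.0.0 - 10.255.255.255)
  172.16.0.0/12 (172.16.0.0 - 172.31.255.255)
  192.168.0.0/16 (192.168.0.0 - 192.168.255.255)
Public (not in any RFC 1918 range)


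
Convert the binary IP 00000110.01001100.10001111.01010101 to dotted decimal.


00000110 = 6
01001100 = 76
10001111 = 143
01010101 = 85
IP: 6.76.143.85


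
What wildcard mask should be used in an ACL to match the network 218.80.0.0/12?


Subnet mask: 255.240.0.0
Wildcard = 255.255.255.255 - subnet mask
255 - 255 = 0
255 - 240 = 15
255 - 0 = 255
255 - 0 = 255
Wildcard: 0.15.255.255


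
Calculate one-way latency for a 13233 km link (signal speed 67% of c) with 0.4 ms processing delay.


Speed = 0.67 * 3e5 km/s = 201000 km/s
Propagation delay = 13233 / 201000 = 0.0658 s = 65.8358 ms
Processing delay = 0.4 ms
Total one-way latency = 66.2358 ms


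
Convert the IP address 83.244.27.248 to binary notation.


83 = 01010011
244 = 11110100
27 = 00011011
248 = 11111000
Binary: 01010011.11110100.00011011.11111000


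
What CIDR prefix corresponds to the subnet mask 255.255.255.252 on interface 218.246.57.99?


Binary: 11111111.11111111.11111111.11111100
Count leading 1s
Prefix: /30


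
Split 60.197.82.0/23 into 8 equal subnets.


New prefix = 23 + 3 = 26
Each subnet has 64 addresses
  60.197.82.0/26
  60.197.82.64/26
  60.197.82.128/26
  60.197.82.192/26
  60.197.83.0/26
  60.197.83.64/26
  60.197.83.128/26
  60.197.83.192/26
Subnets: 60.197.82.0/26, 60.197.82.64/26, 60.197.82.128/26, 60.197.82.192/26, 60.197.83.0/26, 60.197.83.64/26, 60.197.83.128/26, 60.197.83.192/26


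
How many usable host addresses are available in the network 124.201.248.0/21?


Host bits = 32 - 21 = 11
Total addresses = 2^11 = 2048
Usable = total - 2 (network and broadcast)
Usable hosts: 2046


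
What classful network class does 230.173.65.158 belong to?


First octet: 230
Binary: 11100110
1110xxxx -> Class D (224-239)
Class D (multicast), default mask N/A


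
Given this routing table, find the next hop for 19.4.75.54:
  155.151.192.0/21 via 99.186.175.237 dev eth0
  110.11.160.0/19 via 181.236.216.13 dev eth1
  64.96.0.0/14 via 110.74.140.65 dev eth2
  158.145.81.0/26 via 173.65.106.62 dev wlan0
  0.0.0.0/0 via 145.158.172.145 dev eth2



Longest prefix match for 19.4.75.54:
  /21 155.151.192.0: no
  /19 110.11.160.0: no
  /14 64.96.0.0: no
  /26 158.145.81.0: no
  /0 0.0.0.0: MATCH
Selected: next-hop 145.158.172.145 via eth2 (matched /0)


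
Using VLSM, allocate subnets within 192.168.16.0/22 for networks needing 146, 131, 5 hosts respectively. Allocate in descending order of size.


146 hosts -> /24 (254 usable): 192.168.16.0/24
131 hosts -> /24 (254 usable): 192.168.17.0/24
5 hosts -> /29 (6 usable): 192.168.18.0/29
Allocation: 192.168.16.0/24 (146 hosts, 254 usable); 192.168.17.0/24 (131 hosts, 254 usable); 192.168.18.0/29 (5 hosts, 6 usable)


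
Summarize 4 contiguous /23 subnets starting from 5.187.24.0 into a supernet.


Original prefix: /23
Number of subnets: 4 = 2^2
New prefix = 23 - 2 = 21
Supernet: 5.187.24.0/21


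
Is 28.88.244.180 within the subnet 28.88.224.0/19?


Subnet network: 28.88.224.0
Test IP AND mask: 28.88.224.0
Yes, 28.88.244.180 is in 28.88.224.0/19


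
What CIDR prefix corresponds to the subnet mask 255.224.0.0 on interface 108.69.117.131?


Binary: 11111111.11100000.00000000.00000000
Count leading 1s
Prefix: /11


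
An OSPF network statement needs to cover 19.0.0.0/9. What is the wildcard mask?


Subnet mask: 255.128.0.0
Wildcard = 255.255.255.255 - subnet mask
255 - 255 = 0
255 - 128 = 127
255 - 0 = 255
255 - 0 = 255
Wildcard: 0.127.255.255


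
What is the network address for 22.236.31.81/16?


IP:   00010110.11101100.00011111.01010001
Mask: 11111111.11111111.00000000.00000000
AND operation:
Net:  00010110.11101100.00000000.00000000
Network: 22.236.0.0/16


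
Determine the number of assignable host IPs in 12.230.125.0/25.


Host bits = 32 - 25 = 7
Total addresses = 2^7 = 128
Usable = total - 2 (network and broadcast)
Usable hosts: 126


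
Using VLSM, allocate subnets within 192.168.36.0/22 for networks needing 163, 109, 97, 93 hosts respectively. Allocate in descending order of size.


163 hosts -> /24 (254 usable): 192.168.36.0/24
109 hosts -> /25 (126 usable): 192.168.37.0/25
97 hosts -> /25 (126 usable): 192.168.37.128/25
93 hosts -> /25 (126 usable): 192.168.38.0/25
Allocation: 192.168.36.0/24 (163 hosts, 254 usable); 192.168.37.0/25 (109 hosts, 126 usable); 192.168.37.128/25 (97 hosts, 126 usable); 192.168.38.0/25 (93 hosts, 126 usable)


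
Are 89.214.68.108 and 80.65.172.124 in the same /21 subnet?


Mask: 255.255.248.0
89.214.68.108 AND mask = 89.214.64.0
80.65.172.124 AND mask = 80.65.168.0
No, different subnets (89.214.64.0 vs 80.65.168.0)


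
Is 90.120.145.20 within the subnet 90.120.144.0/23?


Subnet network: 90.120.144.0
Test IP AND mask: 90.120.144.0
Yes, 90.120.145.20 is in 90.120.144.0/23


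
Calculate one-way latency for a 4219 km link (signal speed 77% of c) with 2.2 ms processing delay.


Speed = 0.77 * 3e5 km/s = 231000 km/s
Propagation delay = 4219 / 231000 = 0.0183 s = 18.2641 ms
Processing delay = 2.2 ms
Total one-way latency = 20.4641 ms


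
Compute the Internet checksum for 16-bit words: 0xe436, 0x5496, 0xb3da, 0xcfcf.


Sum all words (with carry folding):
+ 0xe436 = 0xe436
+ 0x5496 = 0x38cd
+ 0xb3da = 0xeca7
+ 0xcfcf = 0xbc77
One's complement: ~0xbc77
Checksum = 0x4388


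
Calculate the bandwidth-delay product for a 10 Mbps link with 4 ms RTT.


BDP = bandwidth * RTT
= 10 Mbps * 4 ms
= 10 * 1e6 * 4 / 1000 bits
= 40000 bits
= 5000 bytes
= 4.8828 KB
BDP = 40000 bits (5000 bytes)


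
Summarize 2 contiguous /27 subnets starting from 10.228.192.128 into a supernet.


Original prefix: /27
Number of subnets: 2 = 2^1
New prefix = 27 - 1 = 26
Supernet: 10.228.192.128/26


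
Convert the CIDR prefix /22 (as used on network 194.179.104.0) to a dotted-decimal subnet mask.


/22 means 22 network bits, 10 host bits
Binary: 11111111111111111111110000000000
Mask: 255.255.252.0


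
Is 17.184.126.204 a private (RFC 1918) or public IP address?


RFC 1918 private ranges:
  10.0.0.0/8 (10.0.0.0 - 10.255.255.255)
  172.16.0.0/12 (172.16.0.0 - 172.31.255.255)
  192.168.0.0/16 (192.168.0.0 - 192.168.255.255)
Public (not in any RFC 1918 range)


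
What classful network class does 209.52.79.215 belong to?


First octet: 209
Binary: 11010001
110xxxxx -> Class C (192-223)
Class C, default mask 255.255.255.0 (/24)


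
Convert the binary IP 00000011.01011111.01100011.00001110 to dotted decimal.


00000011 = 3
01011111 = 95
01100011 = 99
00001110 = 14
IP: 3.95.99.14


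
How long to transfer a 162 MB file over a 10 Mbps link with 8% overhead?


Effective throughput = 10 * (1 - 8/100) = 9.2 Mbps
File size in Mb = 162 * 8 = 1296 Mb
Time = 1296 / 9.2
Time = 140.8696 seconds


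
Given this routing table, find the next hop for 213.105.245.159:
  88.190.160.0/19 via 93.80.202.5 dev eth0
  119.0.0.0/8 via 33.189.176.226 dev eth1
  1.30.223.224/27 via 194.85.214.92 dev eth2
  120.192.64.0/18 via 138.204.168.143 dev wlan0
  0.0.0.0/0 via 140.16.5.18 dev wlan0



Longest prefix match for 213.105.245.159:
  /19 88.190.160.0: no
  /8 119.0.0.0: no
  /27 1.30.223.224: no
  /18 120.192.64.0: no
  /0 0.0.0.0: MATCH
Selected: next-hop 140.16.5.18 via wlan0 (matched /0)


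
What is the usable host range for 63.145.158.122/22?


Network: 63.145.156.0
Broadcast: 63.145.159.255
First usable = network + 1
Last usable = broadcast - 1
Range: 63.145.156.1 to 63.145.159.254


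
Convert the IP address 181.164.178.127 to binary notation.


181 = 10110101
164 = 10100100
178 = 10110010
127 = 01111111
Binary: 10110101.10100100.10110010.01111111


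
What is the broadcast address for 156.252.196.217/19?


Network: 156.252.192.0/19
Host bits = 13
Set all host bits to 1:
Broadcast: 156.252.223.255


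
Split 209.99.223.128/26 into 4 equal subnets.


New prefix = 26 + 2 = 28
Each subnet has 16 addresses
  209.99.223.128/28
  209.99.223.144/28
  209.99.223.160/28
  209.99.223.176/28
Subnets: 209.99.223.128/28, 209.99.223.144/28, 209.99.223.160/28, 209.99.223.176/28


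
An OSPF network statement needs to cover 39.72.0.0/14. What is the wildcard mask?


Subnet mask: 255.252.0.0
Wildcard = 255.255.255.255 - subnet mask
255 - 255 = 0
255 - 252 = 3
255 - 0 = 255
255 - 0 = 255
Wildcard: 0.3.255.255


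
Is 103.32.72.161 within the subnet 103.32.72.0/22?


Subnet network: 103.32.72.0
Test IP AND mask: 103.32.72.0
Yes, 103.32.72.161 is in 103.32.72.0/22


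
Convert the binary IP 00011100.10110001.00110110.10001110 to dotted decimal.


00011100 = 28
10110001 = 177
00110110 = 54
10001110 = 142
IP: 28.177.54.142


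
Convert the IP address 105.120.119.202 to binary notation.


105 = 01101001
120 = 01111000
119 = 01110111
202 = 11001010
Binary: 01101001.01111000.01110111.11001010


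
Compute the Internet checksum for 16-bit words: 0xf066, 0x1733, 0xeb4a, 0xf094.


Sum all words (with carry folding):
+ 0xf066 = 0xf066
+ 0x1733 = 0x079a
+ 0xeb4a = 0xf2e4
+ 0xf094 = 0xe379
One's complement: ~0xe379
Checksum = 0x1c86


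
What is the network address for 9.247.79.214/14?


IP:   00001001.11110111.01001111.11010110
Mask: 11111111.11111100.00000000.00000000
AND operation:
Net:  00001001.11110100.00000000.00000000
Network: 9.244.0.0/14


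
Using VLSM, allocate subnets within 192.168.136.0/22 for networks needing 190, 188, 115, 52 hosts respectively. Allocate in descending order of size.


190 hosts -> /24 (254 usable): 192.168.136.0/24
188 hosts -> /24 (254 usable): 192.168.137.0/24
115 hosts -> /25 (126 usable): 192.168.138.0/25
52 hosts -> /26 (62 usable): 192.168.138.128/26
Allocation: 192.168.136.0/24 (190 hosts, 254 usable); 192.168.137.0/24 (188 hosts, 254 usable); 192.168.138.0/25 (115 hosts, 126 usable); 192.168.138.128/26 (52 hosts, 62 usable)


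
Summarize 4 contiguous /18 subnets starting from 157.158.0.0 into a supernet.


Original prefix: /18
Number of subnets: 4 = 2^2
New prefix = 18 - 2 = 16
Supernet: 157.158.0.0/16


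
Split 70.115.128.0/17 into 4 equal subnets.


New prefix = 17 + 2 = 19
Each subnet has 8192 addresses
  70.115.128.0/19
  70.115.160.0/19
  70.115.192.0/19
  70.115.224.0/19
Subnets: 70.115.128.0/19, 70.115.160.0/19, 70.115.192.0/19, 70.115.224.0/19


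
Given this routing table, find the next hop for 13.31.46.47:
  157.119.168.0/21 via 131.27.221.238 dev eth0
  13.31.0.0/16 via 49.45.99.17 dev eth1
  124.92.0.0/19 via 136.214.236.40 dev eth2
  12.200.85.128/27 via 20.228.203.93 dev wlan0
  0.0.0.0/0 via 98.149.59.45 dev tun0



Longest prefix match for 13.31.46.47:
  /21 157.119.168.0: no
  /16 13.31.0.0: MATCH
  /19 124.92.0.0: no
  /27 12.200.85.128: no
  /0 0.0.0.0: MATCH
Selected: next-hop 49.45.99.17 via eth1 (matched /16)


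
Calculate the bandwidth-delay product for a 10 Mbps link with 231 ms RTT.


BDP = bandwidth * RTT
= 10 Mbps * 231 ms
= 10 * 1e6 * 231 / 1000 bits
= 2310000 bits
= 288750 bytes
= 281.9824 KB
BDP = 2310000 bits (288750 bytes)


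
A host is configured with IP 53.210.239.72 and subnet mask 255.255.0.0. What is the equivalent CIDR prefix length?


Binary: 11111111.11111111.00000000.00000000
Count leading 1s
Prefix: /16


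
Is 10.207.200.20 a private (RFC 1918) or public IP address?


RFC 1918 private ranges:
  10.0.0.0/8 (10.0.0.0 - 10.255.255.255)
  172.16.0.0/12 (172.16.0.0 - 172.31.255.255)
  192.168.0.0/16 (192.168.0.0 - 192.168.255.255)
Private (in 10.0.0.0/8)


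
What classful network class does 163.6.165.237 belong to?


First octet: 163
Binary: 10100011
10xxxxxx -> Class B (128-191)
Class B, default mask 255.255.0.0 (/16)


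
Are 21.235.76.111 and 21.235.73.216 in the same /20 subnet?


Mask: 255.255.240.0
21.235.76.111 AND mask = 21.235.64.0
21.235.73.216 AND mask = 21.235.64.0
Yes, same subnet (21.235.64.0)


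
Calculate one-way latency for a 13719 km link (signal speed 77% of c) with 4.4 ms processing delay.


Speed = 0.77 * 3e5 km/s = 231000 km/s
Propagation delay = 13719 / 231000 = 0.0594 s = 59.3896 ms
Processing delay = 4.4 ms
Total one-way latency = 63.7896 ms


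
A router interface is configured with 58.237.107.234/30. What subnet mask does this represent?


/30 means 30 network bits, 2 host bits
Binary: 11111111111111111111111111111100
Mask: 255.255.255.252


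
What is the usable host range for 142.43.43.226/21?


Network: 142.43.40.0
Broadcast: 142.43.47.255
First usable = network + 1
Last usable = broadcast - 1
Range: 142.43.40.1 to 142.43.47.254


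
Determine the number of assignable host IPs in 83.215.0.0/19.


Host bits = 32 - 19 = 13
Total addresses = 2^13 = 8192
Usable = total - 2 (network and broadcast)
Usable hosts: 8190


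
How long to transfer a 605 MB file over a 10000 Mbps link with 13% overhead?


Effective throughput = 10000 * (1 - 13/100) = 8700 Mbps
File size in Mb = 605 * 8 = 4840 Mb
Time = 4840 / 8700
Time = 0.5563 seconds


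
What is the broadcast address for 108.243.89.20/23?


Network: 108.243.88.0/23
Host bits = 9
Set all host bits to 1:
Broadcast: 108.243.89.255


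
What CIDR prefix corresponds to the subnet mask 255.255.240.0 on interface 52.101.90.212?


Binary: 11111111.11111111.11110000.00000000
Count leading 1s
Prefix: /20


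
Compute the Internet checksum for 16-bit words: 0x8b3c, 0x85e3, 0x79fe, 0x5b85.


Sum all words (with carry folding):
+ 0x8b3c = 0x8b3c
+ 0x85e3 = 0x1120
+ 0x79fe = 0x8b1e
+ 0x5b85 = 0xe6a3
One's complement: ~0xe6a3
Checksum = 0x195c


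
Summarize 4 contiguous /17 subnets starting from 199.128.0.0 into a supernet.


Original prefix: /17
Number of subnets: 4 = 2^2
New prefix = 17 - 2 = 15
Supernet: 199.128.0.0/15


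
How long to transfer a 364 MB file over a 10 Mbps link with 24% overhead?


Effective throughput = 10 * (1 - 24/100) = 7.6 Mbps
File size in Mb = 364 * 8 = 2912 Mb
Time = 2912 / 7.6
Time = 383.1579 seconds


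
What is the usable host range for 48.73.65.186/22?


Network: 48.73.64.0
Broadcast: 48.73.67.255
First usable = network + 1
Last usable = broadcast - 1
Range: 48.73.64.1 to 48.73.67.254
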